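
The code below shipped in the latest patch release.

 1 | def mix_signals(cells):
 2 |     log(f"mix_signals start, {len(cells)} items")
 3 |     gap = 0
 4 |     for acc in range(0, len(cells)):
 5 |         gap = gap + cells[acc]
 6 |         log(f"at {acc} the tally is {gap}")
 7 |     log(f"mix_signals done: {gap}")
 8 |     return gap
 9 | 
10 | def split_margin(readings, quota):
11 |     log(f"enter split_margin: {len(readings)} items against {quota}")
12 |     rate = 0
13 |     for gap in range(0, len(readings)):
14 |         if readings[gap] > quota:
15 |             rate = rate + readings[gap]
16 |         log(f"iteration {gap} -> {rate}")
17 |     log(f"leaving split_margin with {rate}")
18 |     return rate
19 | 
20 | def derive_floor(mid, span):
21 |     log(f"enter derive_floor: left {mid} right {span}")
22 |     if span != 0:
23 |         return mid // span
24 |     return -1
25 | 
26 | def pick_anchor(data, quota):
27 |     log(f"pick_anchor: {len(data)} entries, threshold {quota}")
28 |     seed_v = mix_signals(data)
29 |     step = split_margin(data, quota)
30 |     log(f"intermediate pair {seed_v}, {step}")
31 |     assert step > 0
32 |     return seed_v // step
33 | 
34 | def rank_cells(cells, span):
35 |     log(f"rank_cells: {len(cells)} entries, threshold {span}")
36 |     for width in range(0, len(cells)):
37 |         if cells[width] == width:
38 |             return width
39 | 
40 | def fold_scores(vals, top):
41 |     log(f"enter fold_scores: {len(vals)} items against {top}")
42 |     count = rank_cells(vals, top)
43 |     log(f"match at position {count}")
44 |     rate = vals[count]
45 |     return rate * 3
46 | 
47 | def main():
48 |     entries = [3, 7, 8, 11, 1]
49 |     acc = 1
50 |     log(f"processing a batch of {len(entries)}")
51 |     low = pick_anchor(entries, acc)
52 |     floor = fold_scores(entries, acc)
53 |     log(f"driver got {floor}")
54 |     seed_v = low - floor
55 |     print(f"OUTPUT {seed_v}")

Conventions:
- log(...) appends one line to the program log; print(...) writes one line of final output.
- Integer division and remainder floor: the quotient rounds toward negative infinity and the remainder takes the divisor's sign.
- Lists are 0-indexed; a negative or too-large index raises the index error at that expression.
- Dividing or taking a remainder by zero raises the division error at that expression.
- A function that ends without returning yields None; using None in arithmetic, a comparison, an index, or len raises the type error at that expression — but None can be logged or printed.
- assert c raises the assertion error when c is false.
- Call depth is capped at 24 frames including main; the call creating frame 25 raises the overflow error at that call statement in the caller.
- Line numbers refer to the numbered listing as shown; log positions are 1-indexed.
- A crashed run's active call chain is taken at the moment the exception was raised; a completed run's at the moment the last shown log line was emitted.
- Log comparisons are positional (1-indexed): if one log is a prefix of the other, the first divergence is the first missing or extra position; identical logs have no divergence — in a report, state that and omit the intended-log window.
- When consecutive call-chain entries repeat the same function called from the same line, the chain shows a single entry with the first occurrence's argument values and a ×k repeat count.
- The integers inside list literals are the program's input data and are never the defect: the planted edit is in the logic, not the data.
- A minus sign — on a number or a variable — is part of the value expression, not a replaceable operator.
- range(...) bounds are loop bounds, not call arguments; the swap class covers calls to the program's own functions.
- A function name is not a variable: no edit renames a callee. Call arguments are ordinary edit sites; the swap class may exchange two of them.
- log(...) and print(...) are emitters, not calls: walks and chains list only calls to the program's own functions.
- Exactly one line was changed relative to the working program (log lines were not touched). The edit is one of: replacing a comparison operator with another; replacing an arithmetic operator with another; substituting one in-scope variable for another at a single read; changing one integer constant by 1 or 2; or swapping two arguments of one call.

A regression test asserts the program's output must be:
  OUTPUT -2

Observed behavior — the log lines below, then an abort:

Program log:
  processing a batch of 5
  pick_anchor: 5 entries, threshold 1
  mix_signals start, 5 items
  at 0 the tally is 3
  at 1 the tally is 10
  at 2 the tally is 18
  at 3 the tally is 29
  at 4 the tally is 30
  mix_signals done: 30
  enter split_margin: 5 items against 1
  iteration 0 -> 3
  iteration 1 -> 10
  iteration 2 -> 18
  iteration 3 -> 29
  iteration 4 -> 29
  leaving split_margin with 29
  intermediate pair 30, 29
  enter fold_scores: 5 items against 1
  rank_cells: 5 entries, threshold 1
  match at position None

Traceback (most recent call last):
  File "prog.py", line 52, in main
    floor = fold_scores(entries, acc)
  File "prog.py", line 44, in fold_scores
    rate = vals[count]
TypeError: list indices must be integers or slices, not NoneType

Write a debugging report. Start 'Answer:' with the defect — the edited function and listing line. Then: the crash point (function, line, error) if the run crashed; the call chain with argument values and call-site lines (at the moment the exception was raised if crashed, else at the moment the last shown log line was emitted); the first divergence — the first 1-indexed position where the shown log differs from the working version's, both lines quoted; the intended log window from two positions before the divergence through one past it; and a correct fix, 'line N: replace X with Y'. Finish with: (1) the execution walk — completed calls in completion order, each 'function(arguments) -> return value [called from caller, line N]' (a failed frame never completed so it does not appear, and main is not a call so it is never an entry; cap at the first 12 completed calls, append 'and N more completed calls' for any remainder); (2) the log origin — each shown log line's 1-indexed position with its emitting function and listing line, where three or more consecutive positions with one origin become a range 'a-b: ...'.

Answer: the defect is in rank_cells at line 37.
Key fact: The earliest visible damage is log position 20 — 'match at position None' rather than the intended 'match at position 4'.
Crash: fold_scores, line 44, TypeError.
Call chain: main -> fold_scores([3, 7, 8, 11, 1], 1) (called at line 52).
First divergence: position 20; shown 'match at position None' vs intended 'match at position 4'.
Intended log window:
  18: enter fold_scores: 5 items against 1
  19: rank_cells: 5 entries, threshold 1
  20: match at position 4
  21: driver got 3
Execution walk:
  mix_signals([3, 7, 8, 11, 1]) -> 30  [called from pick_anchor, line 28]
  split_margin([3, 7, 8, 11, 1], 1) -> 29  [called from pick_anchor, line 29]
  pick_anchor([3, 7, 8, 11, 1], 1) -> 1  [called from main, line 51]
  rank_cells([3, 7, 8, 11, 1], 1) -> None  [called from fold_scores, line 42]
Log origins:
  1 — main, line 50
  2 — pick_anchor, line 27
  3 — mix_signals, line 2
  4-8 — mix_signals, line 6
  9 — mix_signals, line 7
  10 — split_margin, line 11
  11-15 — split_margin, line 16
  16 — split_margin, line 17
  17 — pick_anchor, line 30
  18 — fold_scores, line 41
  19 — rank_cells, line 35
  20 — fold_scores, line 43
A correct fix: line 37: replace `cells[width] == width` with `cells[width] == span`.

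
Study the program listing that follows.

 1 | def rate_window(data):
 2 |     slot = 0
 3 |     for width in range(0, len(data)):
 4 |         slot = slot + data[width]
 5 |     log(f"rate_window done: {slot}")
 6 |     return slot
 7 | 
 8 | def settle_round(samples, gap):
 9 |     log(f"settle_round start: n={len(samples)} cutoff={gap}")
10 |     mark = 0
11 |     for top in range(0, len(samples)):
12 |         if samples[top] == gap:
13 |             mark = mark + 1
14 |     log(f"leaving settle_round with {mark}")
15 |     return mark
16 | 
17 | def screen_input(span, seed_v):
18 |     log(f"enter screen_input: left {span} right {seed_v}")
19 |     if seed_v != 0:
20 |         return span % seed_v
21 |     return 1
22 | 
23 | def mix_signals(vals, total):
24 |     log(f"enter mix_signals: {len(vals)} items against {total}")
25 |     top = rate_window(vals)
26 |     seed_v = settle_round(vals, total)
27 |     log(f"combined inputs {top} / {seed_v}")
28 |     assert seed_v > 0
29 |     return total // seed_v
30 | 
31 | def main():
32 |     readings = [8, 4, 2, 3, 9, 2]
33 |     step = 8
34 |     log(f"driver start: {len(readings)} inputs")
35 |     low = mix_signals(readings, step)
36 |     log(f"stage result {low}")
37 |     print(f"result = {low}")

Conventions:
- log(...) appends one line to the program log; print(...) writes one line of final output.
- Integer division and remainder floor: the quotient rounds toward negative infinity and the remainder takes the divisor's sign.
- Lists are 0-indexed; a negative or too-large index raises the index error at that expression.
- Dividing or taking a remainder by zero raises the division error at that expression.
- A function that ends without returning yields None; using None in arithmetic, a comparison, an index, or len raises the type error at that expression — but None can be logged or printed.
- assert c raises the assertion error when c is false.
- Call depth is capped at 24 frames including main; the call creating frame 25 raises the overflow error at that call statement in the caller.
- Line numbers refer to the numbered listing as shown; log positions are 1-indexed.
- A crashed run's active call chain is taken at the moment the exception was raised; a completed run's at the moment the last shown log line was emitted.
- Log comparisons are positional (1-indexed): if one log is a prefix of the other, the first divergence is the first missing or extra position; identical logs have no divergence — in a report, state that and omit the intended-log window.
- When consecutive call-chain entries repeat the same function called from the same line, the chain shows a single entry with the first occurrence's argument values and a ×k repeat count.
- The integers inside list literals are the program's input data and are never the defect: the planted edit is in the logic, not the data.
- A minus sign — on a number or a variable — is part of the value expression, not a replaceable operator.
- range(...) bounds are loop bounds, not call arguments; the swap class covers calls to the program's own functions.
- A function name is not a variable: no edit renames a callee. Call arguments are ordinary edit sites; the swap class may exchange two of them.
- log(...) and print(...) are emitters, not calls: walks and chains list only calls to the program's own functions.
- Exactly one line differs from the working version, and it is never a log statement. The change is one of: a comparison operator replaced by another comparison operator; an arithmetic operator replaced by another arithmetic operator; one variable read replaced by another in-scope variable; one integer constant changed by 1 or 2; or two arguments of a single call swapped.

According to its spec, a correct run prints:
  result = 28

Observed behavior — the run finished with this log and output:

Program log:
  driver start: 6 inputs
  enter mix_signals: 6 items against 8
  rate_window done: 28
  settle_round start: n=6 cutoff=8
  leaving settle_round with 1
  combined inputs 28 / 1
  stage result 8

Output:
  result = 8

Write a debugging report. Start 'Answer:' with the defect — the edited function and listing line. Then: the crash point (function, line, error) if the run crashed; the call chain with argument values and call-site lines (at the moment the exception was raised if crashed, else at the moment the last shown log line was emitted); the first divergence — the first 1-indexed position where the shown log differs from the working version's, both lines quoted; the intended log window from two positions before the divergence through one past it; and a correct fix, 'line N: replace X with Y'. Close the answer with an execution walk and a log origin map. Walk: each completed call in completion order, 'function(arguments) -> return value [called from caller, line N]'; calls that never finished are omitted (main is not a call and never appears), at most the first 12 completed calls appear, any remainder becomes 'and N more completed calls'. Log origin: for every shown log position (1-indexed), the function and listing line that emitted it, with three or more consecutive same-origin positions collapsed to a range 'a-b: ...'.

Answer: the defect is in mix_signals at line 29.
Core observation: Everything matches until log position 7, which reads 'stage result 8' in place of 'stage result 28'.
Call chain: main.
First divergence: at position 7 the run shows 'stage result 8' where the working version logs 'stage result 28'.
Intended log window:
  5: leaving settle_round with 1
  6: combined inputs 28 / 1
  7: stage result 28
Execution walk:
  rate_window([8, 4, 2, 3, 9, 2]) -> 28  [called from mix_signals, line 25]
  settle_round([8, 4, 2, 3, 9, 2], 8) -> 1  [called from mix_signals, line 26]
  mix_signals([8, 4, 2, 3, 9, 2], 8) -> 8  [called from main, line 35]
Log origins:
  1: emitted by main (line 34)
  2: emitted by mix_signals (line 24)
  3: emitted by rate_window (line 5)
  4: emitted by settle_round (line 9)
  5: emitted by settle_round (line 14)
  6: emitted by mix_signals (line 27)
  7: emitted by main (line 36)
A correct fix: line 29: replace `total` with `top`.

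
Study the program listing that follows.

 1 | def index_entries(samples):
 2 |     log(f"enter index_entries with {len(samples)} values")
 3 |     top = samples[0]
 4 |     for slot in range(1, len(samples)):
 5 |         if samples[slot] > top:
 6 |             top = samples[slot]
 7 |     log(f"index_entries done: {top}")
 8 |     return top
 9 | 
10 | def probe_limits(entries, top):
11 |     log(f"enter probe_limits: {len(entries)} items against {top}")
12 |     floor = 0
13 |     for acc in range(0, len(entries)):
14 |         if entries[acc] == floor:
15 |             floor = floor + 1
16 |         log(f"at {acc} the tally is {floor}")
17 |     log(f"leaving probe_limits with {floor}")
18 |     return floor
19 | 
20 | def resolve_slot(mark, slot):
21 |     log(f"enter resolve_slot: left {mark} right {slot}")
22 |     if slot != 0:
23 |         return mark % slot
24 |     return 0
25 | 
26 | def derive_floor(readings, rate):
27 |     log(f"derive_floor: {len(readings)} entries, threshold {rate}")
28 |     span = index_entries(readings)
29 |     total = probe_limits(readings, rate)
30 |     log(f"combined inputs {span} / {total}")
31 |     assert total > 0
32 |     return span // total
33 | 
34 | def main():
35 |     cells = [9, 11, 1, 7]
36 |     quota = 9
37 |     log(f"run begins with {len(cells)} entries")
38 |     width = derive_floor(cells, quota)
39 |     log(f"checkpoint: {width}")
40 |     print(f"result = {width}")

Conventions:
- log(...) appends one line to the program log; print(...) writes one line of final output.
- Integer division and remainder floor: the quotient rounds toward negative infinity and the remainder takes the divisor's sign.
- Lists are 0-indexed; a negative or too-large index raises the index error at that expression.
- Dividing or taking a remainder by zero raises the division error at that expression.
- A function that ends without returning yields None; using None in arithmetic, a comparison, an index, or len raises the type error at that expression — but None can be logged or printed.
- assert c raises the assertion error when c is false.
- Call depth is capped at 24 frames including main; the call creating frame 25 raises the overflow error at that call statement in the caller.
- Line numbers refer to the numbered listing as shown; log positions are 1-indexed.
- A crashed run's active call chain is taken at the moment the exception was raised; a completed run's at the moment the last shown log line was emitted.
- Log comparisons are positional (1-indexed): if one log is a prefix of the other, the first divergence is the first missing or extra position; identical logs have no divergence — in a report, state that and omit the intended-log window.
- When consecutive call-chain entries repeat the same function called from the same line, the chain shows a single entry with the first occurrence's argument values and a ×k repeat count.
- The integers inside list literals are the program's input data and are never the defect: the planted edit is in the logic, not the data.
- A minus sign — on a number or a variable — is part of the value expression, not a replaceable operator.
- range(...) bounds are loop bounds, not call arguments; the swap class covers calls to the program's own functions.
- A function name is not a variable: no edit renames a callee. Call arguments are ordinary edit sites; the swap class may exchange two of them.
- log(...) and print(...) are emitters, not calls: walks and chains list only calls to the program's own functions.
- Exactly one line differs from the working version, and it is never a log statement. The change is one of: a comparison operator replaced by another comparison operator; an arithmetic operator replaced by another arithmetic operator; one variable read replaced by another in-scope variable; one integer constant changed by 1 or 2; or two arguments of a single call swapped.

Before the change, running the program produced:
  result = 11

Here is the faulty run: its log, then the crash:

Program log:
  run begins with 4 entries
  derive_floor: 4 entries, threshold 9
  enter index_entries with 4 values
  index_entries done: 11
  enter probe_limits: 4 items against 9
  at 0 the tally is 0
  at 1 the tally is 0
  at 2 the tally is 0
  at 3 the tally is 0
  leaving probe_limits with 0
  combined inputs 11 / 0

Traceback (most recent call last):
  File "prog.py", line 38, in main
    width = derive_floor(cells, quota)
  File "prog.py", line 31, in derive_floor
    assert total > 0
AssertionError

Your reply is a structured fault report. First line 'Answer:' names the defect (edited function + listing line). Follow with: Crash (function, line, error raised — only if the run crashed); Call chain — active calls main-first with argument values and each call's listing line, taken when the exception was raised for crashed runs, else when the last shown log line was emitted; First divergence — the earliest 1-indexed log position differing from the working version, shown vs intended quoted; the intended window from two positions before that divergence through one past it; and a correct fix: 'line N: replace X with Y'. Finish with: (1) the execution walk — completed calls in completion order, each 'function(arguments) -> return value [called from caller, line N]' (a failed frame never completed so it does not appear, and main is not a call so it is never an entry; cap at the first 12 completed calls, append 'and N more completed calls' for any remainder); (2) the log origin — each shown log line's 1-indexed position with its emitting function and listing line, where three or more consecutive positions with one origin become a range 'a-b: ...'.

Answer: the defect is in probe_limits at line 14.
The tell: Log line 6 is where behavior first shows: 'at 0 the tally is 0' appears instead of 'at 0 the tally is 1'.
Crash: derive_floor, line 31, AssertionError.
Call chain: main -> derive_floor([9, 11, 1, 7], 9) (called at line 38).
First divergence: position 6 — shown 'at 0 the tally is 0', intended 'at 0 the tally is 1'.
Intended log window:
  4: index_entries done: 11
  5: enter probe_limits: 4 items against 9
  6: at 0 the tally is 1
  7: at 1 the tally is 1
Execution walk:
  index_entries([9, 11, 1, 7]) -> 11  [called from derive_floor, line 28]
  probe_limits([9, 11, 1, 7], 9) -> 0  [called from derive_floor, line 29]
Log line origins:
  1: emitted by main (line 37)
  2: emitted by derive_floor (line 27)
  3: emitted by index_entries (line 2)
  4: emitted by index_entries (line 7)
  5: emitted by probe_limits (line 11)
  6-9: emitted by probe_limits (line 16)
  10: emitted by probe_limits (line 17)
  11: emitted by derive_floor (line 30)
A correct fix: line 14: replace `floor` with `top`.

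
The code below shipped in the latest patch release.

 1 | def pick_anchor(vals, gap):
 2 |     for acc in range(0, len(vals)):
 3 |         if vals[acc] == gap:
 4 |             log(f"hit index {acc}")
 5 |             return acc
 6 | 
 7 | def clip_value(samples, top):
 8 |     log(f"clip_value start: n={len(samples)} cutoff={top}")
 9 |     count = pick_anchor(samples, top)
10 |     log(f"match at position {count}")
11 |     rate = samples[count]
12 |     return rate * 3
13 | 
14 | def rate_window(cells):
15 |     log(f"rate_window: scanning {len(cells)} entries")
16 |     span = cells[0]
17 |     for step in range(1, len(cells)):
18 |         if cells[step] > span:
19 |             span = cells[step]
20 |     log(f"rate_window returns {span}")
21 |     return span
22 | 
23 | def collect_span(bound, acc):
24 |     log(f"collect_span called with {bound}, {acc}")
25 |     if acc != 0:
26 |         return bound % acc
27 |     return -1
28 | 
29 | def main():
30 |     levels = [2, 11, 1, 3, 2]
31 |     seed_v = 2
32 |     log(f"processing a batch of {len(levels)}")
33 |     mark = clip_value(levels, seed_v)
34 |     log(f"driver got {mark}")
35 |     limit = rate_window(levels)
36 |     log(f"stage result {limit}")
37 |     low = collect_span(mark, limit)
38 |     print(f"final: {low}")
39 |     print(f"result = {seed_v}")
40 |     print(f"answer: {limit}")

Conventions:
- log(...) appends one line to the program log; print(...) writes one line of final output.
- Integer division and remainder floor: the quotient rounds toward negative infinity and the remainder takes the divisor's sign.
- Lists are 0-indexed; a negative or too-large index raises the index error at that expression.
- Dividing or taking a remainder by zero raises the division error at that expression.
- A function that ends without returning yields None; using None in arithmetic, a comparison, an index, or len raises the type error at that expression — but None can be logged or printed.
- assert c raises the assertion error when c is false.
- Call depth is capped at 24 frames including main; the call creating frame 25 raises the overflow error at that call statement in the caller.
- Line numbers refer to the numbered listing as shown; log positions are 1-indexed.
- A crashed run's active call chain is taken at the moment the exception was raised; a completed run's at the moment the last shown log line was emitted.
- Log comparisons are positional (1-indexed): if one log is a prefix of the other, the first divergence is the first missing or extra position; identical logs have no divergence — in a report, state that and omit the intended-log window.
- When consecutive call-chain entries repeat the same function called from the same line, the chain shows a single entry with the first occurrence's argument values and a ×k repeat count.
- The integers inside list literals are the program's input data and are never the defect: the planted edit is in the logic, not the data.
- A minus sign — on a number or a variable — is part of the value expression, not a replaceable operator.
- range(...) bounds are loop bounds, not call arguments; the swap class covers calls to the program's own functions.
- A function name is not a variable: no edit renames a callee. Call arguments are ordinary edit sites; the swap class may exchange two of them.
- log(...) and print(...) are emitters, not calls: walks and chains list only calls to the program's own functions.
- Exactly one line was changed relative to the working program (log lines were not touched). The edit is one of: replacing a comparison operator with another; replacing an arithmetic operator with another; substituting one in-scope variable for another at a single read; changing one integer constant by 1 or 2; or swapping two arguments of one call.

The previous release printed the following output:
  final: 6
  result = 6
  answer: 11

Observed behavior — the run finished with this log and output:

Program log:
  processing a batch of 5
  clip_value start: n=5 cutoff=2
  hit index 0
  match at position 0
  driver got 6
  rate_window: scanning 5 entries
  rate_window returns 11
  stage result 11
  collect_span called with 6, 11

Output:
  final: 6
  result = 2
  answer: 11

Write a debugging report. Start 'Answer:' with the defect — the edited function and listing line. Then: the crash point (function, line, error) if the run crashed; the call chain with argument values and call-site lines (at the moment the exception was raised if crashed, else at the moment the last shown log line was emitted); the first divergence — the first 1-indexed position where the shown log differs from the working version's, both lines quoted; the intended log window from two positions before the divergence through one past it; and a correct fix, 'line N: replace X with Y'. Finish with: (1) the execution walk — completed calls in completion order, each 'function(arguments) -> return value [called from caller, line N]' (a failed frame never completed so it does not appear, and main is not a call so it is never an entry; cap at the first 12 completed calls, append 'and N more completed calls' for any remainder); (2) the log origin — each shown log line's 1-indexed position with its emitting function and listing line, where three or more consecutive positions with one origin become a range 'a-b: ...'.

Answer: the defect is in main at line 39.
The tell: The logs agree in full; only the final output differs.
Call chain: main -> collect_span(6, 11) (called at line 37).
First divergence: none (the log streams are identical).
Execution walk:
  pick_anchor([2, 11, 1, 3, 2], 2) -> 0  [called from clip_value, line 9]
  clip_value([2, 11, 1, 3, 2], 2) -> 6  [called from main, line 33]
  rate_window([2, 11, 1, 3, 2]) -> 11  [called from main, line 35]
  collect_span(6, 11) -> 6  [called from main, line 37]
Log origin:
  1: logged in main at line 32
  2: logged in clip_value at line 8
  3: logged in pick_anchor at line 4
  4: logged in clip_value at line 10
  5: logged in main at line 34
  6: logged in rate_window at line 15
  7: logged in rate_window at line 20
  8: logged in main at line 36
  9: logged in collect_span at line 24
A correct fix: line 39: replace `seed_v` with `mark`.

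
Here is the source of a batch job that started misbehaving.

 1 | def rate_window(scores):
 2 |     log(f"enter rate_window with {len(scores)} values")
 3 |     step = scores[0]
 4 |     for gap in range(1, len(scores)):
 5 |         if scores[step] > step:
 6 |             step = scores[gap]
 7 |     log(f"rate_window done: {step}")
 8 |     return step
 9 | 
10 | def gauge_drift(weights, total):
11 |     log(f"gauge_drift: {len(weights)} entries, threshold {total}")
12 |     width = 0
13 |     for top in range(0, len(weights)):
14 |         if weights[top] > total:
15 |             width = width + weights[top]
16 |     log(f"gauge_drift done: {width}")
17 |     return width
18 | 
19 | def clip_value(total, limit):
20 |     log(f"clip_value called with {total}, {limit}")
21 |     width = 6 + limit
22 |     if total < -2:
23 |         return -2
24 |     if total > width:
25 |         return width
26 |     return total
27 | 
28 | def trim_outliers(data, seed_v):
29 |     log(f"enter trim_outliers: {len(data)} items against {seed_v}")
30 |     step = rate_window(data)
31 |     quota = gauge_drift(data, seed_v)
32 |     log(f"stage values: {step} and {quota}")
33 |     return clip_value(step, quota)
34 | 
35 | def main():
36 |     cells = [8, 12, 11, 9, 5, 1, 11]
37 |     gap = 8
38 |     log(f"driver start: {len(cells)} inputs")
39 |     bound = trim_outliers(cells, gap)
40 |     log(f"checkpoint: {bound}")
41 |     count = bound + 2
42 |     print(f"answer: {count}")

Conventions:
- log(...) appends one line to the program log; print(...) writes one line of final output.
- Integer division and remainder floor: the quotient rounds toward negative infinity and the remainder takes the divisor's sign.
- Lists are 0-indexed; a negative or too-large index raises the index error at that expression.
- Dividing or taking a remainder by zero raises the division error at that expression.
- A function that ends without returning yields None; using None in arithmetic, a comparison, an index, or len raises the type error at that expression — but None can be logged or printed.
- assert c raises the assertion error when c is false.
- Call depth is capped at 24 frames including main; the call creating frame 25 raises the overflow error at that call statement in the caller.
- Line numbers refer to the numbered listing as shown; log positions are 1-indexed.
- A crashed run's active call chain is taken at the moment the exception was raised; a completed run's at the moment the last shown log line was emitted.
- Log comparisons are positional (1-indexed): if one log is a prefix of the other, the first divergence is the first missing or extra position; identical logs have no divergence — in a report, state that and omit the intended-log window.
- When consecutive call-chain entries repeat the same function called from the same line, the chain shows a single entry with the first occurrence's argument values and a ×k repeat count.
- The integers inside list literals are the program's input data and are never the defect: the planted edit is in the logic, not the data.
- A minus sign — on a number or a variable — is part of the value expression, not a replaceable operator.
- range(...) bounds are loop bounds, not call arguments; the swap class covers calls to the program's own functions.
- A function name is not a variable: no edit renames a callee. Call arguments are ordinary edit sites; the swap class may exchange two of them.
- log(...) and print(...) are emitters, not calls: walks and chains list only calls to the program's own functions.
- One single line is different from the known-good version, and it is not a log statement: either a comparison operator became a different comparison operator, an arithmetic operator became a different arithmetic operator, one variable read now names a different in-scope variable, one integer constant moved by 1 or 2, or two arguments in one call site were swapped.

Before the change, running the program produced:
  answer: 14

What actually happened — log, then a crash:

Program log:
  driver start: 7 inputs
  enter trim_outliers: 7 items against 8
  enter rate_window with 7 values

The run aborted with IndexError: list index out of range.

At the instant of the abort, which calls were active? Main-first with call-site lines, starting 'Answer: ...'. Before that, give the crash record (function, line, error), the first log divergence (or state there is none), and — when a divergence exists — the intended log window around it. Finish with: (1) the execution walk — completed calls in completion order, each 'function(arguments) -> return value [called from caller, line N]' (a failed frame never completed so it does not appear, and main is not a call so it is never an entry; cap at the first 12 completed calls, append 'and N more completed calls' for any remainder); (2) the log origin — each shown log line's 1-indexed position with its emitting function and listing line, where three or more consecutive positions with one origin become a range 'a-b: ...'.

Answer: main -> trim_outliers (called at line 39) -> rate_window (called at line 30).
Core observation: Only 3 log lines were emitted before the run died; the intended continuation was 'rate_window done: 12'.
Crash: rate_window, line 5, IndexError.
First divergence: position 4 — the faulty run's log ends after 3 lines; the working version continues with 'rate_window done: 12'.
Intended log window:
  2: enter trim_outliers: 7 items against 8
  3: enter rate_window with 7 values
  4: rate_window done: 12
  5: gauge_drift: 7 entries, threshold 8
Execution walk:
  (no call completed)
Log origin:
  1 — main, line 38
  2 — trim_outliers, line 29
  3 — rate_window, line 2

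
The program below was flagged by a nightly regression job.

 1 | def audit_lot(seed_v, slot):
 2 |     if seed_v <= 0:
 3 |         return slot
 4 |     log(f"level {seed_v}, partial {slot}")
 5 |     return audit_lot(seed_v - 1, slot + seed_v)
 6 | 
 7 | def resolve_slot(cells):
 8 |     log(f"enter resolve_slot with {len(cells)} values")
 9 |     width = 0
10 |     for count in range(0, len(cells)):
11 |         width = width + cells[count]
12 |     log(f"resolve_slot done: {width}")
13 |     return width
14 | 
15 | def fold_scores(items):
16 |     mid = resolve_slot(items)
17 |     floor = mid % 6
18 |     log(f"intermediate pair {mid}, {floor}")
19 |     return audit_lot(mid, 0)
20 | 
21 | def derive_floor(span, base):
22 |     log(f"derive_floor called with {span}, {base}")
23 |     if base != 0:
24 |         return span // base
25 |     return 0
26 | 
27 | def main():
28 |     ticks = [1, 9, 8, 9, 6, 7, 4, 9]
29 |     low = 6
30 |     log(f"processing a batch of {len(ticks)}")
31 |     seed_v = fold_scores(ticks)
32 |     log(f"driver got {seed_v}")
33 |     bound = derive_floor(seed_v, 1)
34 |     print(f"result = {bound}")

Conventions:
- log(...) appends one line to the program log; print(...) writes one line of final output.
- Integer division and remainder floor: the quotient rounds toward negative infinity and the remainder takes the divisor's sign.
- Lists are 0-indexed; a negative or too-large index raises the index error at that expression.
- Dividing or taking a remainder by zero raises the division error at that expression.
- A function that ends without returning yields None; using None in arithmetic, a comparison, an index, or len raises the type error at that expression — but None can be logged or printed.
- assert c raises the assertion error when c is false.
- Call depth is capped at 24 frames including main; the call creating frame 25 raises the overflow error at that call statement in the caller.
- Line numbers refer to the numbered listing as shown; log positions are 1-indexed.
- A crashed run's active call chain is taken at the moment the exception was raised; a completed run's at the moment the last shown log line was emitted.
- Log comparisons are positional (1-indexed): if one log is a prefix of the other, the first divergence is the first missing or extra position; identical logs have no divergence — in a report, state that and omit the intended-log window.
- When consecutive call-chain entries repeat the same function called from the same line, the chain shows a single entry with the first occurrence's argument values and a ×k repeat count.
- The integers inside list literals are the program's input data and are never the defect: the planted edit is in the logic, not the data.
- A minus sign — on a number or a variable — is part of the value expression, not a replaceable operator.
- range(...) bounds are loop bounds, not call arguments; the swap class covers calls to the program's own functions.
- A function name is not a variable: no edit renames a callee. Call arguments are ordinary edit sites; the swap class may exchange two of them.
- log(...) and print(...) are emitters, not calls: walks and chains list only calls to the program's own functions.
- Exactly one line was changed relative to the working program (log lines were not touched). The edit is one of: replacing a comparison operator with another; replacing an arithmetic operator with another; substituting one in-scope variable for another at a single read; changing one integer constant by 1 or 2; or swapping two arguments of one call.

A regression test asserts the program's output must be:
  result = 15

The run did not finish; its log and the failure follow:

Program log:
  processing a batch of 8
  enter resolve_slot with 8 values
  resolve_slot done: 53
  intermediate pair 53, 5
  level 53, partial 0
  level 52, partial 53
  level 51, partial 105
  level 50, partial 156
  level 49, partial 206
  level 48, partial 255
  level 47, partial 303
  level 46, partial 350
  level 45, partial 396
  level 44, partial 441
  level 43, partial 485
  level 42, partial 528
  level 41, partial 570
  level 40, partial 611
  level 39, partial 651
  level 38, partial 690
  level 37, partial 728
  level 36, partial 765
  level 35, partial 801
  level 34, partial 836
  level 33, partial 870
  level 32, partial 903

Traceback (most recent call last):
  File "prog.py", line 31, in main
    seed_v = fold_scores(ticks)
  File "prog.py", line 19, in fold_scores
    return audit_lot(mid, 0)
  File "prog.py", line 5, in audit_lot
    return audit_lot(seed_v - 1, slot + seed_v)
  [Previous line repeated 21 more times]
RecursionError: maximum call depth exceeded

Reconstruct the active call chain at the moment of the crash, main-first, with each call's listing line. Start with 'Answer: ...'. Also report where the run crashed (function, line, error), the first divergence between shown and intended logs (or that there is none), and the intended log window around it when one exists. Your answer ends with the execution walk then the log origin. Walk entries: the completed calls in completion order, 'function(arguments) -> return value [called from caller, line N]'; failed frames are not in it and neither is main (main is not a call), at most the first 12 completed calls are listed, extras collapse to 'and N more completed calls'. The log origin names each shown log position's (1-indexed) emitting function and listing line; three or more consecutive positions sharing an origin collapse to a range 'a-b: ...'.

Answer: main -> fold_scores (called at line 31) -> audit_lot (called at line 19) -> audit_lot (called at line 5) ×21.
Core observation: The earliest visible damage is log position 5 — 'level 53, partial 0' rather than the intended 'level 5, partial 0'.
Crash: audit_lot, line 5, RecursionError.
First divergence: at position 5 the run shows 'level 53, partial 0' where the working version logs 'level 5, partial 0'.
Intended log window:
  3: resolve_slot done: 53
  4: intermediate pair 53, 5
  5: level 5, partial 0
  6: level 4, partial 5
Execution walk:
  resolve_slot([1, 9, 8, 9, 6, 7, 4, 9]) -> 53  [called from fold_scores, line 16]
Log origin:
  1: emitted by main (line 30)
  2: emitted by resolve_slot (line 8)
  3: emitted by resolve_slot (line 12)
  4: emitted by fold_scores (line 18)
  5-26: emitted by audit_lot (line 4)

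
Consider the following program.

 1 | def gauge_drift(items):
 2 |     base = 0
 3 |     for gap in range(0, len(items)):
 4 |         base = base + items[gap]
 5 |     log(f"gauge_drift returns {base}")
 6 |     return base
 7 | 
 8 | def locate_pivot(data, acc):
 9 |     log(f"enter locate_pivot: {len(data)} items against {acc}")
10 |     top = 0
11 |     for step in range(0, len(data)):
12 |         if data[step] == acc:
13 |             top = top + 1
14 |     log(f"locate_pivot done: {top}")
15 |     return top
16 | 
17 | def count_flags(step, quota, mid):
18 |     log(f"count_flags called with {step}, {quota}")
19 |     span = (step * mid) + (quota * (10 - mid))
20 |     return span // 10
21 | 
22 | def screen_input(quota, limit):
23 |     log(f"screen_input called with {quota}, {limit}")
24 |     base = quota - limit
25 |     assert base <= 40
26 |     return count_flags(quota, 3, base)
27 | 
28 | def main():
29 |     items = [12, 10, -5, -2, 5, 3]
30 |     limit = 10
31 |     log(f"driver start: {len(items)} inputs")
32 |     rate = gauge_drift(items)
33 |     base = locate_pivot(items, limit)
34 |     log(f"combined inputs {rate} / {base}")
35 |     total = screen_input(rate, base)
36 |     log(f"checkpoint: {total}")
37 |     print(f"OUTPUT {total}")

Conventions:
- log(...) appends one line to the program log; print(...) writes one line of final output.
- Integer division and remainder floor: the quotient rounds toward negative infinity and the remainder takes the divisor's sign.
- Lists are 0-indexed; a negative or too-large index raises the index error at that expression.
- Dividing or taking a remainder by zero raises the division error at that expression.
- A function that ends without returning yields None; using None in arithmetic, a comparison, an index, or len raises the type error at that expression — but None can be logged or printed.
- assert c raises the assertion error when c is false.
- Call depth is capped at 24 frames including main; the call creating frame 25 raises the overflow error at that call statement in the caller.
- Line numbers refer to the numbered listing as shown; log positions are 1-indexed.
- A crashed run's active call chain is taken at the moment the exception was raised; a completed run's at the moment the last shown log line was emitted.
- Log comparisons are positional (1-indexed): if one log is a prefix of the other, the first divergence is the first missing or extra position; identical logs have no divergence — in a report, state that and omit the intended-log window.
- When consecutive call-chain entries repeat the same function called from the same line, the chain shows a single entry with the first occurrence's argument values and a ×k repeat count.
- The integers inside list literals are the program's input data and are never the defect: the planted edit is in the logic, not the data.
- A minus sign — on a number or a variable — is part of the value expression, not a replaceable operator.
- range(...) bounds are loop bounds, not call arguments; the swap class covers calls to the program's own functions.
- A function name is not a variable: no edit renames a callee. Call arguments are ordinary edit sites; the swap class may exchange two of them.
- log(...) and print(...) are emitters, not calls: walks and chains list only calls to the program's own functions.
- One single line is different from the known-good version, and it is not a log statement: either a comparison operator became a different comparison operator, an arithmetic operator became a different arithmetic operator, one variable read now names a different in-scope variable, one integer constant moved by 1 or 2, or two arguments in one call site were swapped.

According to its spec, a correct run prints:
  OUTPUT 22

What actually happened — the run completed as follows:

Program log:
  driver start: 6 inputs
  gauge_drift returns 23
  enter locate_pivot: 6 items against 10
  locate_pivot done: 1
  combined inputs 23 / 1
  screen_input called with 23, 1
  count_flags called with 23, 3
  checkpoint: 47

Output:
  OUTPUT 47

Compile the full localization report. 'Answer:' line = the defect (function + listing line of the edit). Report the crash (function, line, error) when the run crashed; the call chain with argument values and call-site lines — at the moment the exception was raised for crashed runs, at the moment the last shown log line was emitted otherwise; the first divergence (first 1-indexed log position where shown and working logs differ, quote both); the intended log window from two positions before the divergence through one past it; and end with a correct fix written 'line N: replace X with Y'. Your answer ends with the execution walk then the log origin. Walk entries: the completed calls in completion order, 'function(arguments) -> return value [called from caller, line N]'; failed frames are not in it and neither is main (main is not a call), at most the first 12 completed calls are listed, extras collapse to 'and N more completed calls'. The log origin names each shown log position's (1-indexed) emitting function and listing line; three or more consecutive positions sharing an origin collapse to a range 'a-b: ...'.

Answer: the defect is in screen_input at line 26.
The tell: Everything matches until log position 7, which reads 'count_flags called with 23, 3' in place of 'count_flags called with 23, 22'.
Call chain: main.
First divergence: position 7; shown 'count_flags called with 23, 3' vs intended 'count_flags called with 23, 22'.
Intended log window:
  5: combined inputs 23 / 1
  6: screen_input called with 23, 1
  7: count_flags called with 23, 22
  8: checkpoint: 22
Execution walk:
  gauge_drift([12, 10, -5, -2, 5, 3]) -> 23  [called from main, line 32]
  locate_pivot([12, 10, -5, -2, 5, 3], 10) -> 1  [called from main, line 33]
  count_flags(23, 3, 22) -> 47  [called from screen_input, line 26]
  screen_input(23, 1) -> 47  [called from main, line 35]
Origin of each log line:
  1: logged in main at line 31
  2: logged in gauge_drift at line 5
  3: logged in locate_pivot at line 9
  4: logged in locate_pivot at line 14
  5: logged in main at line 34
  6: logged in screen_input at line 23
  7: logged in count_flags at line 18
  8: logged in main at line 36
A correct fix: line 26: replace `count_flags(quota, 3, base)` with `count_flags(quota, base, 3)`.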